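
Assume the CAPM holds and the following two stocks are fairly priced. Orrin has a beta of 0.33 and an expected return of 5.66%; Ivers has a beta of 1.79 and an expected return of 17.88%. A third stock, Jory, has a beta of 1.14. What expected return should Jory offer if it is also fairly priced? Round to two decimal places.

12.44%

MRP (SML slope) = (17.88% − 5.66%) / (1.79 − 0.33) = 12.22% / 1.46 = 8.3699%
R_f (intercept) = 5.66% − 0.33 × 8.3699% = 2.8979%
E(R_Jory) = R_f + β × MRP = 2.8979% + 1.14 × 8.3699% = 12.44%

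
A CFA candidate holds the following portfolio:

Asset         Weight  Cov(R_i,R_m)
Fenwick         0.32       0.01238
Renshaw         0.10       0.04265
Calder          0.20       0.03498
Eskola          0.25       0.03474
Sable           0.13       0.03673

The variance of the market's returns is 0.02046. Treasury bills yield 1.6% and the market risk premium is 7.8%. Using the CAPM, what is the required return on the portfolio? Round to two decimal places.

12.53%

β_Fenwick = 0.01238 / 0.02046 = 0.6051
β_Renshaw = 0.04265 / 0.02046 = 2.0846
β_Calder = 0.03498 / 0.02046 = 1.7097
β_Eskola = 0.03474 / 0.02046 = 1.6979
β_Sable = 0.03673 / 0.02046 = 1.7952
β_P = Σ w_i β_i = 0.32×0.6051 + 0.10×2.0846 + 0.20×1.7097 + 0.25×1.6979 + 0.13×1.7952 = 1.4019
E(R_P) = R_f + β_P × MRP = 1.6% + 1.4019 × 7.8% = 12.53%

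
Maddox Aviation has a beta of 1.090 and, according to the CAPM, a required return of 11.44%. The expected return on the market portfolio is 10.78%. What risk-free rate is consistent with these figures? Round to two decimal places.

E(R) = R_f + β(E(R_m) − R_f) = R_f(1 − β) + β·E(R_m)
11.44% = R_f × (1 − 1.090) + 1.090 × 10.78%
11.44% = R_f × -0.090 + 11.75020%
R_f = (11.44% − 11.75020%) / -0.090 = 3.45%

3.45%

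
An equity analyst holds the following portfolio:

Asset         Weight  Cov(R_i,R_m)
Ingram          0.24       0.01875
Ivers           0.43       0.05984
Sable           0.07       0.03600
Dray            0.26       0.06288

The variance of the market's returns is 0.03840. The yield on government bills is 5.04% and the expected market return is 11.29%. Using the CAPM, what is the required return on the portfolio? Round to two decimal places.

13.03%

β_Ingram = 0.01875 / 0.03840 = 0.4883
β_Ivers = 0.05984 / 0.03840 = 1.5583
β_Sable = 0.03600 / 0.03840 = 0.9375
β_Dray = 0.06288 / 0.03840 = 1.6375
β_P = Σ w_i β_i = 0.24×0.4883 + 0.43×1.5583 + 0.07×0.9375 + 0.26×1.6375 = 1.2786
MRP = 11.29% − 5.04% = 6.25%
E(R_P) = R_f + β_P × MRP = 5.04% + 1.2786 × 6.25% = 13.03%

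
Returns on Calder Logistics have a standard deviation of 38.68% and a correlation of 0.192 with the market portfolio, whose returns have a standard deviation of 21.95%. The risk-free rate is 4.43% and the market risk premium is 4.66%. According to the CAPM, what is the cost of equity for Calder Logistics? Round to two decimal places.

6.01%

β = ρ × σ_i / σ_m = 0.192 × 38.68% / 21.95% = 0.3383
E(R) = 4.43% + 0.3383 × 4.66% = 6.01%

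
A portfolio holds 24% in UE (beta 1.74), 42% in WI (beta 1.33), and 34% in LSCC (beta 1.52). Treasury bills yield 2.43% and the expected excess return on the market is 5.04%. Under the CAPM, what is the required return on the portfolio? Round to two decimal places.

9.95%

β_P = Σ w_i β_i = 0.24×1.74 + 0.42×1.33 + 0.34×1.52 = 1.4930
E(R_P) = R_f + β_P × MRP = 2.43% + 1.4930 × 5.04% = 9.95%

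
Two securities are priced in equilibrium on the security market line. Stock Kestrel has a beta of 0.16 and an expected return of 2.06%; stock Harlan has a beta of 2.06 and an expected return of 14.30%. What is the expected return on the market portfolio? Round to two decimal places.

Both satisfy E(R) = R_f + β·MRP, so the slope of the SML is
MRP = (14.30% − 2.06%) / (2.06 − 0.16) = 12.24% / 1.90 = 6.4421%
R_f = E(R_Kestrel) − β_Kestrel·MRP = 2.06% − 0.16 × 6.4421% = 1.0293%
E(R_m) = R_f + MRP = 1.0293% + 6.4421% = 7.47%

7.47%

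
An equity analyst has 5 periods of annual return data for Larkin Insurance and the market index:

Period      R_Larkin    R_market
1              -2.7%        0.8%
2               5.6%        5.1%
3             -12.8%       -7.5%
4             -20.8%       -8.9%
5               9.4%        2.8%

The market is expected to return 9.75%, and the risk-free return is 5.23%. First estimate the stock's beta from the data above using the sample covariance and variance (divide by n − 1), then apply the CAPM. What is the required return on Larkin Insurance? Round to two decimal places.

13.84%

Mean R_i = (-2.7 + 5.6 − 12.8 − 20.8 + 9.4) / 5 = -4.2600%
Mean R_m = (0.8 + 5.1 − 7.5 − 8.9 + 2.8) / 5 = -1.5400%
Σ(R_i − R̄_i)(R_m − R̄_m) = 301.0380  ⇒  Cov = 301.0380 / 4 = 75.2595
Σ(R_m − R̄_m)² = 158.0920  ⇒  Var(R_m) = 158.0920 / 4 = 39.5230
β = Cov / Var(R_m) = 75.2595 / 39.5230 = 1.9042
MRP = 9.75% − 5.23% = 4.52%
E(R) = R_f + β × MRP = 5.23% + 1.9042 × 4.52% = 13.84%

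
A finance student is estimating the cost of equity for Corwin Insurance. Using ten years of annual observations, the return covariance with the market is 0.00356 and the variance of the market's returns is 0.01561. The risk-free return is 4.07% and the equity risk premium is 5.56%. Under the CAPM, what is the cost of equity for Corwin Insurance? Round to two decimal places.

5.34%

β = Cov(R_i, R_m) / Var(R_m) = 0.00356 / 0.01561 = 0.2281
E(R) = R_f + β × MRP = 4.07% + 0.2281 × 5.56% = 5.34%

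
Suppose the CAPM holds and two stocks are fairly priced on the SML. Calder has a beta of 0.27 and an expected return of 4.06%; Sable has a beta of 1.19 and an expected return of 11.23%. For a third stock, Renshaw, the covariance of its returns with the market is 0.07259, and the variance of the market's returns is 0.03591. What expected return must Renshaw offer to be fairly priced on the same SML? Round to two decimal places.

MRP = (11.23% − 4.06%) / (1.19 − 0.27) = 7.7935%
R_f = 4.06% − 0.27 × 7.7935% = 1.9558%
β_Renshaw = Cov / Var(R_m) = 0.07259 / 0.03591 = 2.0214
E(R_Renshaw) = R_f + β × MRP = 1.9558% + 2.0214 × 7.7935% = 17.71%

17.71%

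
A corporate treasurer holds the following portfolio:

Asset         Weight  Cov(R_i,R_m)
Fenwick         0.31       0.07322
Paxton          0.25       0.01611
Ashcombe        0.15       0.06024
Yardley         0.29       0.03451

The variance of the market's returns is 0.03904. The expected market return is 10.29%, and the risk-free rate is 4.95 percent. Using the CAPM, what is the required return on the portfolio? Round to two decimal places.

11.21%

β_Fenwick = 0.07322 / 0.03904 = 1.8755
β_Paxton = 0.01611 / 0.03904 = 0.4127
β_Ashcombe = 0.06024 / 0.03904 = 1.5430
β_Yardley = 0.03451 / 0.03904 = 0.8840
β_P = Σ w_i β_i = 0.31×1.8755 + 0.25×0.4127 + 0.15×1.5430 + 0.29×0.8840 = 1.1724
MRP = 10.29% − 4.95% = 5.34%
E(R_P) = R_f + β_P × MRP = 4.95% + 1.1724 × 5.34% = 11.21%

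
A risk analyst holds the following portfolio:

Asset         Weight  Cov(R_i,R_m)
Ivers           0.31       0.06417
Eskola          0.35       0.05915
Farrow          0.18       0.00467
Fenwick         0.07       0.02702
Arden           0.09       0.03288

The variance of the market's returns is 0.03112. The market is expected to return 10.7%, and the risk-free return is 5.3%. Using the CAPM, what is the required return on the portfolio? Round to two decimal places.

13.33%

β_Ivers = 0.06417 / 0.03112 = 2.0620
β_Eskola = 0.05915 / 0.03112 = 1.9007
β_Farrow = 0.00467 / 0.03112 = 0.1501
β_Fenwick = 0.02702 / 0.03112 = 0.8683
β_Arden = 0.03288 / 0.03112 = 1.0566
β_P = Σ w_i β_i = 0.31×2.0620 + 0.35×1.9007 + 0.18×0.1501 + 0.07×0.8683 + 0.09×1.0566 = 1.4874
MRP = 10.7% − 5.3% = 5.40%
E(R_P) = R_f + β_P × MRP = 5.3% + 1.4874 × 5.4% = 13.33%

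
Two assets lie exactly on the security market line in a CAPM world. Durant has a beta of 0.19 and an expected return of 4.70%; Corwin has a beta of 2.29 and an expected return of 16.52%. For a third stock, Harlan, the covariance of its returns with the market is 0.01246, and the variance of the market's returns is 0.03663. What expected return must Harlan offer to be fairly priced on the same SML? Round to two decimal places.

MRP = (16.52% − 4.70%) / (2.29 − 0.19) = 5.6286%
R_f = 4.70% − 0.19 × 5.6286% = 3.6306%
β_Harlan = Cov / Var(R_m) = 0.01246 / 0.03663 = 0.3402
E(R_Harlan) = R_f + β × MRP = 3.6306% + 0.3402 × 5.6286% = 5.55%

5.55%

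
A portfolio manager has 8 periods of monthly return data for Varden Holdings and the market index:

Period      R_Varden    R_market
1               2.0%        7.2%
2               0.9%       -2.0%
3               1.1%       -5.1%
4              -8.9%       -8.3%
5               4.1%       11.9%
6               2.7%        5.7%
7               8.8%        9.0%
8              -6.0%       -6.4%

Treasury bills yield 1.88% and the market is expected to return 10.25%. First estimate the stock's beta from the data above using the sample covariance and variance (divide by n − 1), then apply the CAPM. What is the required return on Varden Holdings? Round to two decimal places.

6.87%

Mean R_i = (2.0 + 0.9 + 1.1 − 8.9 + 4.1 + 2.7 + 8.8 − 6.0) / 8 = 0.5875%
Mean R_m = (7.2 − 2.0 − 5.1 − 8.3 + 11.9 + 5.7 + 9.0 − 6.4) / 8 = 1.5000%
Σ(R_i − R̄_i)(R_m − R̄_m) = 255.5900  ⇒  Cov = 255.5900 / 7 = 36.5129
Σ(R_m − R̄_m)² = 428.8000  ⇒  Var(R_m) = 428.8000 / 7 = 61.2571
β = Cov / Var(R_m) = 36.5129 / 61.2571 = 0.5961
MRP = 10.25% − 1.88% = 8.37%
E(R) = R_f + β × MRP = 1.88% + 0.5961 × 8.37% = 6.87%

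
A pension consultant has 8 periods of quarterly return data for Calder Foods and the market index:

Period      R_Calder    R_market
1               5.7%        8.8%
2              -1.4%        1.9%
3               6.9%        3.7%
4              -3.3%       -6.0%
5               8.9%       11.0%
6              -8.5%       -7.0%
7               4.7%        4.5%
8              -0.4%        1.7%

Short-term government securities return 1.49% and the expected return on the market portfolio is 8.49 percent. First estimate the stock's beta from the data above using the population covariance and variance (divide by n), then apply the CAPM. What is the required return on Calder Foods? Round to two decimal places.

7.51%

Mean R_i = (5.7 − 1.4 + 6.9 − 3.3 + 8.9 − 8.5 + 4.7 − 0.4) / 8 = 1.5750%
Mean R_m = (8.8 + 1.9 + 3.7 − 6.0 + 11.0 − 7.0 + 4.5 + 1.7) / 8 = 2.3250%
Σ(R_i − R̄_i)(R_m − R̄_m) = 241.4050  ⇒  Cov = 241.4050 / 8 = 30.1756
Σ(R_m − R̄_m)² = 280.6350  ⇒  Var(R_m) = 280.6350 / 8 = 35.0794
β = Cov / Var(R_m) = 30.1756 / 35.0794 = 0.8602
MRP = 8.49% − 1.49% = 7.00%
E(R) = R_f + β × MRP = 1.49% + 0.8602 × 7.00% = 7.51%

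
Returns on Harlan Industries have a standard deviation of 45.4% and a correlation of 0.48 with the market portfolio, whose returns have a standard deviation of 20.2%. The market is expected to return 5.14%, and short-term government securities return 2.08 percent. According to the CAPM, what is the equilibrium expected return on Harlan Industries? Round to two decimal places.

5.38%

β = ρ × σ_i / σ_m = 0.48 × 45.4% / 20.2% = 1.0788
MRP = 5.14% − 2.08% = 3.06%
E(R) = 2.08% + 1.0788 × 3.06% = 5.38%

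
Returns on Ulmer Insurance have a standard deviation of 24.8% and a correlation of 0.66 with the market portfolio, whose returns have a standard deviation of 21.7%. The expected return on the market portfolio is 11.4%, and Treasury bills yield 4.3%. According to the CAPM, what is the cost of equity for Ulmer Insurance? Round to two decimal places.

β = ρ × σ_i / σ_m = 0.66 × 24.8% / 21.7% = 0.7543
MRP = 11.4% − 4.3% = 7.10%
E(R) = 4.3% + 0.7543 × 7.1% = 9.66%

9.66%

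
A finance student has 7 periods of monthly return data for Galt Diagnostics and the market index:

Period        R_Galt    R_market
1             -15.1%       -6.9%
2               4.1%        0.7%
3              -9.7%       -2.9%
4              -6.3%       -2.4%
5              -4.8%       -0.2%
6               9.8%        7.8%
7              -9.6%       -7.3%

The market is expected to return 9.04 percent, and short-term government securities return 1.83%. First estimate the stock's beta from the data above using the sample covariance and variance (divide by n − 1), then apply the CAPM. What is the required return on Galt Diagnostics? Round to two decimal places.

Mean R_i = (-15.1 + 4.1 − 9.7 − 6.3 − 4.8 + 9.8 − 9.6) / 7 = -4.5143%
Mean R_m = (-6.9 + 0.7 − 2.9 − 2.4 − 0.2 + 7.8 − 7.3) / 7 = -1.6000%
Σ(R_i − R̄_i)(R_m − R̄_m) = 247.2300  ⇒  Cov = 247.2300 / 6 = 41.2050
Σ(R_m − R̄_m)² = 158.5200  ⇒  Var(R_m) = 158.5200 / 6 = 26.4200
β = Cov / Var(R_m) = 41.2050 / 26.4200 = 1.5596
MRP = 9.04% − 1.83% = 7.21%
E(R) = R_f + β × MRP = 1.83% + 1.5596 × 7.21% = 13.07%

13.07%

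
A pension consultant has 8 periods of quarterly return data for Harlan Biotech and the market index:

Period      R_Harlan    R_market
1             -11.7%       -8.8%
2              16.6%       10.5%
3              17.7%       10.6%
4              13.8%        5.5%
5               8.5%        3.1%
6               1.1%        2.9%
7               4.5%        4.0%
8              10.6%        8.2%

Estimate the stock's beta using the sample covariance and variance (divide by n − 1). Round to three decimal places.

1.485

Mean R_i = (-11.7 + 16.6 + 17.7 + 13.8 + 8.5 + 1.1 + 4.5 + 10.6) / 8 = 7.6375%
Mean R_m = (-8.8 + 10.5 + 10.6 + 5.5 + 3.1 + 2.9 + 4.0 + 8.2) / 8 = 4.5000%
Σ(R_i − R̄_i)(R_m − R̄_m) = 400.2900  ⇒  Cov = 400.2900 / 7 = 57.1843
Σ(R_m − R̄_m)² = 269.5600  ⇒  Var(R_m) = 269.5600 / 7 = 38.5086
β = Cov / Var(R_m) = 57.1843 / 38.5086 = 1.4850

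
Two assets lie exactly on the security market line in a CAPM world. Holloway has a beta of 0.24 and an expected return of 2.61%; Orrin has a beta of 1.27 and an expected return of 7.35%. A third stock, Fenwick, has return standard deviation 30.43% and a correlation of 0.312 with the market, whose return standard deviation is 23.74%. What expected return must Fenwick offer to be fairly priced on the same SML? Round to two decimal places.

MRP = (7.35% − 2.61%) / (1.27 − 0.24) = 4.6019%
R_f = 2.61% − 0.24 × 4.6019% = 1.5055%
β_Fenwick = ρ·σ_i/σ_m = 0.312 × 30.43 / 23.74 = 0.3999
E(R_Fenwick) = R_f + β × MRP = 1.5055% + 0.3999 × 4.6019% = 3.35%

3.35%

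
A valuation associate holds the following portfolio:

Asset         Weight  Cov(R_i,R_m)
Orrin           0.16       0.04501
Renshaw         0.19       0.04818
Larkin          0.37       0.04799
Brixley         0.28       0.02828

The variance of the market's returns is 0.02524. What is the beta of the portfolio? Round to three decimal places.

1.665

β_Orrin = 0.04501 / 0.02524 = 1.7833
β_Renshaw = 0.04818 / 0.02524 = 1.9089
β_Larkin = 0.04799 / 0.02524 = 1.9013
β_Brixley = 0.02828 / 0.02524 = 1.1204
β_P = Σ w_i β_i = 0.16×1.7833 + 0.19×1.9089 + 0.37×1.9013 + 0.28×1.1204 = 1.6652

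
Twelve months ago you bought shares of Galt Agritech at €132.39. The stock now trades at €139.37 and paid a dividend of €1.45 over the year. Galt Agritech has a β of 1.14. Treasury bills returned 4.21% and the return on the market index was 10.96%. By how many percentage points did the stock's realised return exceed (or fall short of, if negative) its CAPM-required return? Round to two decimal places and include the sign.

-5.54%

Realised HPR = (P1 + D1 − P0) / P0 = (139.37 + 1.45 − 132.39) / 132.39 = 8.43 / 132.39 = 6.3676%
MRP = 10.96% − 4.21% = 6.75%
CAPM required = R_f + β·MRP = 4.21% + 1.14 × 6.75% = 11.9050%
α = realised − required = 6.3676% − 11.9050% = -5.54%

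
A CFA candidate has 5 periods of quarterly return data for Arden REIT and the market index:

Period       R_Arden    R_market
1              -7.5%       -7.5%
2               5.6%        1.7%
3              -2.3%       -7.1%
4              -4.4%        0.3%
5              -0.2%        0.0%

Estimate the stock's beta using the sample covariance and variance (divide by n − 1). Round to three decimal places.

0.752

Mean R_i = (-7.5 + 5.6 − 2.3 − 4.4 − 0.2) / 5 = -1.7600%
Mean R_m = (-7.5 + 1.7 − 7.1 + 0.3 + 0.0) / 5 = -2.5200%
Σ(R_i − R̄_i)(R_m − R̄_m) = 58.6040  ⇒  Cov = 58.6040 / 4 = 14.6510
Σ(R_m − R̄_m)² = 77.8880  ⇒  Var(R_m) = 77.8880 / 4 = 19.4720
β = Cov / Var(R_m) = 14.6510 / 19.4720 = 0.7524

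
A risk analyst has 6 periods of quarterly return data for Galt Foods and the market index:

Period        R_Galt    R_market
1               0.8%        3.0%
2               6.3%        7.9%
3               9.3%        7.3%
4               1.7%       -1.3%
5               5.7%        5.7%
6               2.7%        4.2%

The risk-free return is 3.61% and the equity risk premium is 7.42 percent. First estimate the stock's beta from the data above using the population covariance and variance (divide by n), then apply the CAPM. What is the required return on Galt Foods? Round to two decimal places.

Mean R_i = (0.8 + 6.3 + 9.3 + 1.7 + 5.7 + 2.7) / 6 = 4.4167%
Mean R_m = (3.0 + 7.9 + 7.3 − 1.3 + 5.7 + 4.2) / 6 = 4.4667%
Σ(R_i − R̄_i)(R_m − R̄_m) = 43.3133  ⇒  Cov = 43.3133 / 6 = 7.2189
Σ(R_m − R̄_m)² = 56.8133  ⇒  Var(R_m) = 56.8133 / 6 = 9.4689
β = Cov / Var(R_m) = 7.2189 / 9.4689 = 0.7624
E(R) = R_f + β × MRP = 3.61% + 0.7624 × 7.42% = 9.27%

9.27%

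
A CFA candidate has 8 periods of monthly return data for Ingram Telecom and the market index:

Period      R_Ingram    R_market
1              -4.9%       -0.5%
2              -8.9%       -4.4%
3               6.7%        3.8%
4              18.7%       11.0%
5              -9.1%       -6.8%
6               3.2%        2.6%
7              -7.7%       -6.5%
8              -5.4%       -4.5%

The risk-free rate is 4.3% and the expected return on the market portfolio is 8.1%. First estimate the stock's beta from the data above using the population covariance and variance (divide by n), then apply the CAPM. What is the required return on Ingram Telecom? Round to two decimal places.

10.17%

Mean R_i = (-4.9 − 8.9 + 6.7 + 18.7 − 9.1 + 3.2 − 7.7 − 5.4) / 8 = -0.9250%
Mean R_m = (-0.5 − 4.4 + 3.8 + 11.0 − 6.8 + 2.6 − 6.5 − 4.5) / 8 = -0.6625%
Σ(R_i − R̄_i)(R_m − R̄_m) = 412.4175  ⇒  Cov = 412.4175 / 8 = 51.5522
Σ(R_m − R̄_m)² = 267.0388  ⇒  Var(R_m) = 267.0388 / 8 = 33.3799
β = Cov / Var(R_m) = 51.5522 / 33.3799 = 1.5444
MRP = 8.1% − 4.3% = 3.80%
E(R) = R_f + β × MRP = 4.3% + 1.5444 × 3.8% = 10.17%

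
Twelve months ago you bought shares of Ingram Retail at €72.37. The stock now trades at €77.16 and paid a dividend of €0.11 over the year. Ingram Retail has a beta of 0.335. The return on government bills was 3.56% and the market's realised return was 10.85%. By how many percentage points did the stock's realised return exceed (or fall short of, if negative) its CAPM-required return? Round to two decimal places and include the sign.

Realised HPR = (P1 + D1 − P0) / P0 = (77.16 + 0.11 − 72.37) / 72.37 = 4.90 / 72.37 = 6.7708%
MRP = 10.85% − 3.56% = 7.29%
CAPM required = R_f + β·MRP = 3.56% + 0.335 × 7.29% = 6.00215%
α = realised − required = 6.7708% − 6.00215% = +0.77%

+0.77%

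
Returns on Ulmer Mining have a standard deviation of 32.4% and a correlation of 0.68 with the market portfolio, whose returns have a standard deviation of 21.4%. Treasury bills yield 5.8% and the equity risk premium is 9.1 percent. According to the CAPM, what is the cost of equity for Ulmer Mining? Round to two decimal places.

15.17%

β = ρ × σ_i / σ_m = 0.68 × 32.4% / 21.4% = 1.0295
E(R) = 5.8% + 1.0295 × 9.1% = 15.17%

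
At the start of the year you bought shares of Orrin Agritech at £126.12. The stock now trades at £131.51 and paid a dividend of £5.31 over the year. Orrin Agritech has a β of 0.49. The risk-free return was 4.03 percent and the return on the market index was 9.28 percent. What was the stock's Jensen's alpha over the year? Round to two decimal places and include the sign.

+1.88%

Realised HPR = (P1 + D1 − P0) / P0 = (131.51 + 5.31 − 126.12) / 126.12 = 10.70 / 126.12 = 8.4840%
MRP = 9.28% − 4.03% = 5.25%
CAPM required = R_f + β·MRP = 4.03% + 0.49 × 5.25% = 6.6025%
α = realised − required = 8.4840% − 6.6025% = +1.88%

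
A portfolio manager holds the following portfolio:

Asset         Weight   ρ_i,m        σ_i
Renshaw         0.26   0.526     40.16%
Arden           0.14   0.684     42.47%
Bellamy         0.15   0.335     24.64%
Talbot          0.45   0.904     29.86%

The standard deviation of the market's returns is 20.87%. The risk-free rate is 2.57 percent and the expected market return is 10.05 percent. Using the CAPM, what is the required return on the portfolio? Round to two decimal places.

β_Renshaw = 0.526 × 40.16% / 20.87% = 1.0122
β_Arden = 0.684 × 42.47% / 20.87% = 1.3919
β_Bellamy = 0.335 × 24.64% / 20.87% = 0.3955
β_Talbot = 0.904 × 29.86% / 20.87% = 1.2934
β_P = Σ w_i β_i = 0.26×1.0122 + 0.14×1.3919 + 0.15×0.3955 + 0.45×1.2934 = 1.0994
MRP = 10.05% − 2.57% = 7.48%
E(R_P) = R_f + β_P × MRP = 2.57% + 1.0994 × 7.48% = 10.79%

10.79%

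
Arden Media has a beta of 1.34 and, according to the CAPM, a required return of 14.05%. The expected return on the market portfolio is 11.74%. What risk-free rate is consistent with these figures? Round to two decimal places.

E(R) = R_f + β(E(R_m) − R_f) = R_f(1 − β) + β·E(R_m)
14.05% = R_f × (1 − 1.34) + 1.34 × 11.74%
14.05% = R_f × -0.34 + 15.7316%
R_f = (14.05% − 15.7316%) / -0.34 = 4.95%

4.95%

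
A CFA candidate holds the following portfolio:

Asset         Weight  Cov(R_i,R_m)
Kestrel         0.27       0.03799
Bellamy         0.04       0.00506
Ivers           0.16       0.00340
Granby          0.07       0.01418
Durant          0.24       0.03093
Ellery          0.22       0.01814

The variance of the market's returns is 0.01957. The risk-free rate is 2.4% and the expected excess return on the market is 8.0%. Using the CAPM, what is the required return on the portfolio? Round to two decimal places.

β_Kestrel = 0.03799 / 0.01957 = 1.9412
β_Bellamy = 0.00506 / 0.01957 = 0.2586
β_Ivers = 0.00340 / 0.01957 = 0.1737
β_Granby = 0.01418 / 0.01957 = 0.7246
β_Durant = 0.03093 / 0.01957 = 1.5805
β_Ellery = 0.01814 / 0.01957 = 0.9269
β_P = Σ w_i β_i = 0.27×1.9412 + 0.04×0.2586 + 0.16×0.1737 + 0.07×0.7246 + 0.24×1.5805 + 0.22×0.9269 = 1.1962
E(R_P) = R_f + β_P × MRP = 2.4% + 1.1962 × 8.0% = 11.97%

11.97%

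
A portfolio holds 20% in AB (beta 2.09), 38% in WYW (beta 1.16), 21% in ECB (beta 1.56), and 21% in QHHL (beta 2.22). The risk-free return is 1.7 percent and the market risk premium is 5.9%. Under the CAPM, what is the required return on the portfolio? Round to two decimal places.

β_P = Σ w_i β_i = 0.20×2.09 + 0.38×1.16 + 0.21×1.56 + 0.21×2.22 = 1.6526
E(R_P) = R_f + β_P × MRP = 1.7% + 1.6526 × 5.9% = 11.45%

11.45%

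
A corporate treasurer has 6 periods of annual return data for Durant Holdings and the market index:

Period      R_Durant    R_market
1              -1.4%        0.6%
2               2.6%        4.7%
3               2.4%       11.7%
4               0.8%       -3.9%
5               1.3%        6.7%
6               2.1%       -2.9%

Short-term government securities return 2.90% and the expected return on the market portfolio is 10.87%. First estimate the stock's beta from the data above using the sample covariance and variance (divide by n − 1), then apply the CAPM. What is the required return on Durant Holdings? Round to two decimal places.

Mean R_i = (-1.4 + 2.6 + 2.4 + 0.8 + 1.3 + 2.1) / 6 = 1.3000%
Mean R_m = (0.6 + 4.7 + 11.7 − 3.9 + 6.7 − 2.9) / 6 = 2.8167%
Σ(R_i − R̄_i)(R_m − R̄_m) = 16.9900  ⇒  Cov = 16.9900 / 5 = 3.3980
Σ(R_m − R̄_m)² = 180.2483  ⇒  Var(R_m) = 180.2483 / 5 = 36.0497
β = Cov / Var(R_m) = 3.3980 / 36.0497 = 0.0943
MRP = 10.87% − 2.90% = 7.97%
E(R) = R_f + β × MRP = 2.90% + 0.0943 × 7.97% = 3.65%

3.65%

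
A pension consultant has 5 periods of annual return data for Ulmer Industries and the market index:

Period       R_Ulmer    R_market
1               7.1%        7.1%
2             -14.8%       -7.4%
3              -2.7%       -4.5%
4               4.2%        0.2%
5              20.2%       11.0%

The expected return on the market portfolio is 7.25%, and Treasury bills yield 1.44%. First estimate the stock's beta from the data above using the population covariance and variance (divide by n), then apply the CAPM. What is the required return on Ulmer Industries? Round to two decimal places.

Mean R_i = (7.1 − 14.8 − 2.7 + 4.2 + 20.2) / 5 = 2.8000%
Mean R_m = (7.1 − 7.4 − 4.5 + 0.2 + 11.0) / 5 = 1.2800%
Σ(R_i − R̄_i)(R_m − R̄_m) = 377.2000  ⇒  Cov = 377.2000 / 5 = 75.4400
Σ(R_m − R̄_m)² = 238.2680  ⇒  Var(R_m) = 238.2680 / 5 = 47.6536
β = Cov / Var(R_m) = 75.4400 / 47.6536 = 1.5831
MRP = 7.25% − 1.44% = 5.81%
E(R) = R_f + β × MRP = 1.44% + 1.5831 × 5.81% = 10.64%

10.64%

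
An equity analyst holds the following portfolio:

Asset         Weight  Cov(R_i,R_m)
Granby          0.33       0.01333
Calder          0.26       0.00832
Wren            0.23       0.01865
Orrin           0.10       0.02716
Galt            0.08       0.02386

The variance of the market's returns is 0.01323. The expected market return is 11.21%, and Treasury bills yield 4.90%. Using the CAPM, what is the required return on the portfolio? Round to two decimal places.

12.28%

β_Granby = 0.01333 / 0.01323 = 1.0076
β_Calder = 0.00832 / 0.01323 = 0.6289
β_Wren = 0.01865 / 0.01323 = 1.4097
β_Orrin = 0.02716 / 0.01323 = 2.0529
β_Galt = 0.02386 / 0.01323 = 1.8035
β_P = Σ w_i β_i = 0.33×1.0076 + 0.26×0.6289 + 0.23×1.4097 + 0.10×2.0529 + 0.08×1.8035 = 1.1698
MRP = 11.21% − 4.90% = 6.31%
E(R_P) = R_f + β_P × MRP = 4.90% + 1.1698 × 6.31% = 12.28%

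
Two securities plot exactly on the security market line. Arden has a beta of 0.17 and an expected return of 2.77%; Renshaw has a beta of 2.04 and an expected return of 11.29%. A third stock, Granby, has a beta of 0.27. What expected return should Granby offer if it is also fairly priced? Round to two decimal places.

3.23%

MRP (SML slope) = (11.29% − 2.77%) / (2.04 − 0.17) = 8.52% / 1.87 = 4.5561%
R_f (intercept) = 2.77% − 0.17 × 4.5561% = 1.9955%
E(R_Granby) = R_f + β × MRP = 1.9955% + 0.27 × 4.5561% = 3.23%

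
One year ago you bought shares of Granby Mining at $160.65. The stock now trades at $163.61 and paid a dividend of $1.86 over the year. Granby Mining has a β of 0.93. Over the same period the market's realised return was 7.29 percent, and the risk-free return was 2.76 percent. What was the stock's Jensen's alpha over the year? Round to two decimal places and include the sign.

Realised HPR = (P1 + D1 − P0) / P0 = (163.61 + 1.86 − 160.65) / 160.65 = 4.82 / 160.65 = 3.0003%
MRP = 7.29% − 2.76% = 4.53%
CAPM required = R_f + β·MRP = 2.76% + 0.93 × 4.53% = 6.9729%
α = realised − required = 3.0003% − 6.9729% = -3.97%

-3.97%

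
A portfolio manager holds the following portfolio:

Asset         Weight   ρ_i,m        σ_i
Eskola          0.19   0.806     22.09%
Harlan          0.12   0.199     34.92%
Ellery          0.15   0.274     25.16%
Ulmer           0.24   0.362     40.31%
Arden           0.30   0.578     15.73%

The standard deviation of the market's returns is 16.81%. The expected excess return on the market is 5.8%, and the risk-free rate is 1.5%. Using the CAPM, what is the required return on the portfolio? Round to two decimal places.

β_Eskola = 0.806 × 22.09% / 16.81% = 1.0592
β_Harlan = 0.199 × 34.92% / 16.81% = 0.4134
β_Ellery = 0.274 × 25.16% / 16.81% = 0.4101
β_Ulmer = 0.362 × 40.31% / 16.81% = 0.8681
β_Arden = 0.578 × 15.73% / 16.81% = 0.5409
β_P = Σ w_i β_i = 0.19×1.0592 + 0.12×0.4134 + 0.15×0.4101 + 0.24×0.8681 + 0.30×0.5409 = 0.6830
E(R_P) = R_f + β_P × MRP = 1.5% + 0.6830 × 5.8% = 5.46%

5.46%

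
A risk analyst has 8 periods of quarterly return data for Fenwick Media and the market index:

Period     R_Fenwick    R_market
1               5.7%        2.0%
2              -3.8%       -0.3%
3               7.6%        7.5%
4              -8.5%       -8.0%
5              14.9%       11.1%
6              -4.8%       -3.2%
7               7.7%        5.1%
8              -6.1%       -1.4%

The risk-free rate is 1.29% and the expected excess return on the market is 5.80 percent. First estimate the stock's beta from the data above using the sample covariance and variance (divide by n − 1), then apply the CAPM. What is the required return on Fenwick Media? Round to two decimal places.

8.85%

Mean R_i = (5.7 − 3.8 + 7.6 − 8.5 + 14.9 − 4.8 + 7.7 − 6.1) / 8 = 1.5875%
Mean R_m = (2.0 − 0.3 + 7.5 − 8.0 + 11.1 − 3.2 + 5.1 − 1.4) / 8 = 1.6000%
Σ(R_i − R̄_i)(R_m − R̄_m) = 345.7800  ⇒  Cov = 345.7800 / 7 = 49.3971
Σ(R_m − R̄_m)² = 265.2800  ⇒  Var(R_m) = 265.2800 / 7 = 37.8971
β = Cov / Var(R_m) = 49.3971 / 37.8971 = 1.3035
E(R) = R_f + β × MRP = 1.29% + 1.3035 × 5.80% = 8.85%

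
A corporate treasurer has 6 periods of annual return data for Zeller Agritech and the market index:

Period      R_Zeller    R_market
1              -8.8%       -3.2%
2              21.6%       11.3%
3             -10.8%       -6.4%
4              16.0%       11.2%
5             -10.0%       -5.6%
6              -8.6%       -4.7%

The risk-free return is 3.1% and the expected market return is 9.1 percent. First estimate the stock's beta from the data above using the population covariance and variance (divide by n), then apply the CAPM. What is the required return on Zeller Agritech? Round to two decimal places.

13.48%

Mean R_i = (-8.8 + 21.6 − 10.8 + 16.0 − 10.0 − 8.6) / 6 = -0.1000%
Mean R_m = (-3.2 + 11.3 − 6.4 + 11.2 − 5.6 − 4.7) / 6 = 0.4333%
Σ(R_i − R̄_i)(R_m − R̄_m) = 617.2400  ⇒  Cov = 617.2400 / 6 = 102.8733
Σ(R_m − R̄_m)² = 356.6533  ⇒  Var(R_m) = 356.6533 / 6 = 59.4422
β = Cov / Var(R_m) = 102.8733 / 59.4422 = 1.7306
MRP = 9.1% − 3.1% = 6.00%
E(R) = R_f + β × MRP = 3.1% + 1.7306 × 6.0% = 13.48%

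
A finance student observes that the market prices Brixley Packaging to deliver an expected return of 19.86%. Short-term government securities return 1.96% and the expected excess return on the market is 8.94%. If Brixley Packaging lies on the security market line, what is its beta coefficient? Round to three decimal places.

β = (E(R) − R_f) / MRP = (19.86% − 1.96%) / 8.94% = 17.90% / 8.94% = 2.002

2.002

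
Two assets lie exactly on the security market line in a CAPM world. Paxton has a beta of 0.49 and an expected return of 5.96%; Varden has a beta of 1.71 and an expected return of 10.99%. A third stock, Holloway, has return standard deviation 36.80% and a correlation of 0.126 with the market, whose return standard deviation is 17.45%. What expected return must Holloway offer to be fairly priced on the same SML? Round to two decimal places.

5.04%

MRP = (10.99% − 5.96%) / (1.71 − 0.49) = 4.1230%
R_f = 5.96% − 0.49 × 4.1230% = 3.9397%
β_Holloway = ρ·σ_i/σ_m = 0.126 × 36.80 / 17.45 = 0.2657
E(R_Holloway) = R_f + β × MRP = 3.9397% + 0.2657 × 4.1230% = 5.04%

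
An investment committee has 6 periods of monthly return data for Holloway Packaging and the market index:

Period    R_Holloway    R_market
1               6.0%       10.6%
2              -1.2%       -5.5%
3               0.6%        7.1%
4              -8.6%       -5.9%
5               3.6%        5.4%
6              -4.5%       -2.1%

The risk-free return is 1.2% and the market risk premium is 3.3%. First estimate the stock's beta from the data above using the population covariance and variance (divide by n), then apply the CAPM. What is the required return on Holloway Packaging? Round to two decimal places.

Mean R_i = (6.0 − 1.2 + 0.6 − 8.6 + 3.6 − 4.5) / 6 = -0.6833%
Mean R_m = (10.6 − 5.5 + 7.1 − 5.9 + 5.4 − 2.1) / 6 = 1.6000%
Σ(R_i − R̄_i)(R_m − R̄_m) = 160.6500  ⇒  Cov = 160.6500 / 6 = 26.7750
Σ(R_m − R̄_m)² = 246.0400  ⇒  Var(R_m) = 246.0400 / 6 = 41.0067
β = Cov / Var(R_m) = 26.7750 / 41.0067 = 0.6529
E(R) = R_f + β × MRP = 1.2% + 0.6529 × 3.3% = 3.35%

3.35%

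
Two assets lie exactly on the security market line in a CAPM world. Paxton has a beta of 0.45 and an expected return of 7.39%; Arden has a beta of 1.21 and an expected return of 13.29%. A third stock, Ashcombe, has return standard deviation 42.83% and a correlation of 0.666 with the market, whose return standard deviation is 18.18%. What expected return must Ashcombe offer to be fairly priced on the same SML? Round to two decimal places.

16.08%

MRP = (13.29% − 7.39%) / (1.21 − 0.45) = 7.7632%
R_f = 7.39% − 0.45 × 7.7632% = 3.8966%
β_Ashcombe = ρ·σ_i/σ_m = 0.666 × 42.83 / 18.18 = 1.5690
E(R_Ashcombe) = R_f + β × MRP = 3.8966% + 1.5690 × 7.7632% = 16.08%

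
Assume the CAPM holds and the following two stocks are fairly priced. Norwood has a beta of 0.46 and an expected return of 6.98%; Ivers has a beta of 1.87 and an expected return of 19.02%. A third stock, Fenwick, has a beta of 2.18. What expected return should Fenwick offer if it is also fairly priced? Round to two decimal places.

21.67%

MRP (SML slope) = (19.02% − 6.98%) / (1.87 − 0.46) = 12.04% / 1.41 = 8.5390%
R_f (intercept) = 6.98% − 0.46 × 8.5390% = 3.0521%
E(R_Fenwick) = R_f + β × MRP = 3.0521% + 2.18 × 8.5390% = 21.67%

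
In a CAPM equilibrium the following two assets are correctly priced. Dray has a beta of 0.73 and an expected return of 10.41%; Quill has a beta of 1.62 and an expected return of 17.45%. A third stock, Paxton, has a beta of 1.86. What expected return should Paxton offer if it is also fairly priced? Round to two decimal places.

MRP (SML slope) = (17.45% − 10.41%) / (1.62 − 0.73) = 7.04% / 0.89 = 7.9101%
R_f (intercept) = 10.41% − 0.73 × 7.9101% = 4.6356%
E(R_Paxton) = R_f + β × MRP = 4.6356% + 1.86 × 7.9101% = 19.35%

19.35%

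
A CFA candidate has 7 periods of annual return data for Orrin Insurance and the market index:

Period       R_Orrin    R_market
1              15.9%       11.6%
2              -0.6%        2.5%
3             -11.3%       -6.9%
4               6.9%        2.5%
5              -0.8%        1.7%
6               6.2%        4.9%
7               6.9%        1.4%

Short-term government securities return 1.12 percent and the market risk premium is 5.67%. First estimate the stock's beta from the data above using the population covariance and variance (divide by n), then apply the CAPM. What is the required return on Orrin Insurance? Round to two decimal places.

9.31%

Mean R_i = (15.9 − 0.6 − 11.3 + 6.9 − 0.8 + 6.2 + 6.9) / 7 = 3.3143%
Mean R_m = (11.6 + 2.5 − 6.9 + 2.5 + 1.7 + 4.9 + 1.4) / 7 = 2.5286%
Σ(R_i − R̄_i)(R_m − R̄_m) = 258.1771  ⇒  Cov = 258.1771 / 7 = 36.8824
Σ(R_m − R̄_m)² = 178.7743  ⇒  Var(R_m) = 178.7743 / 7 = 25.5392
β = Cov / Var(R_m) = 36.8824 / 25.5392 = 1.4441
E(R) = R_f + β × MRP = 1.12% + 1.4441 × 5.67% = 9.31%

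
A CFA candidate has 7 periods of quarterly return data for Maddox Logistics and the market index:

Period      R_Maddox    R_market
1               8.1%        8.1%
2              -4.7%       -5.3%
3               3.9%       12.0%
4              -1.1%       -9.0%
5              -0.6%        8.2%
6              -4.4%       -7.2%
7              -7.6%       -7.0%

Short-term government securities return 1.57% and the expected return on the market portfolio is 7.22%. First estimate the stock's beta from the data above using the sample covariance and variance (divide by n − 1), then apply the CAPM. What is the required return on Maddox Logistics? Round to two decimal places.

Mean R_i = (8.1 − 4.7 + 3.9 − 1.1 − 0.6 − 4.4 − 7.6) / 7 = -0.9143%
Mean R_m = (8.1 − 5.3 + 12.0 − 9.0 + 8.2 − 7.2 − 7.0) / 7 = -0.0286%
Σ(R_i − R̄_i)(R_m − R̄_m) = 226.9971  ⇒  Cov = 226.9971 / 6 = 37.8329
Σ(R_m − R̄_m)² = 486.7743  ⇒  Var(R_m) = 486.7743 / 6 = 81.1291
β = Cov / Var(R_m) = 37.8329 / 81.1291 = 0.4663
MRP = 7.22% − 1.57% = 5.65%
E(R) = R_f + β × MRP = 1.57% + 0.4663 × 5.65% = 4.20%

4.20%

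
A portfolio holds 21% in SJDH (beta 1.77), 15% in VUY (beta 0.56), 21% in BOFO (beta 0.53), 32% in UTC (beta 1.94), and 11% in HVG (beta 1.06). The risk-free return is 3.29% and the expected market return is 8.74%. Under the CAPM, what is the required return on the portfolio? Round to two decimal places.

β_P = Σ w_i β_i = 0.21×1.77 + 0.15×0.56 + 0.21×0.53 + 0.32×1.94 + 0.11×1.06 = 1.3044
MRP = 8.74% − 3.29% = 5.45%
E(R_P) = R_f + β_P × MRP = 3.29% + 1.3044 × 5.45% = 10.40%

10.40%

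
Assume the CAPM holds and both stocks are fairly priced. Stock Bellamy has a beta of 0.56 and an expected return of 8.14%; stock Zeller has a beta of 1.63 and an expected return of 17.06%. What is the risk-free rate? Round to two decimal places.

3.47%

Both satisfy E(R) = R_f + β·MRP, so the slope of the SML is
MRP = (17.06% − 8.14%) / (1.63 − 0.56) = 8.92% / 1.07 = 8.3364%
R_f = E(R_Bellamy) − β_Bellamy·MRP = 8.14% − 0.56 × 8.3364% = 3.4716%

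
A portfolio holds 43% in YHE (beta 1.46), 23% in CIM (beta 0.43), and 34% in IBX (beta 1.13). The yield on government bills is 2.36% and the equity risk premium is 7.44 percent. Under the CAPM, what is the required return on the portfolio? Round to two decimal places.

10.63%

β_P = Σ w_i β_i = 0.43×1.46 + 0.23×0.43 + 0.34×1.13 = 1.1109
E(R_P) = R_f + β_P × MRP = 2.36% + 1.1109 × 7.44% = 10.63%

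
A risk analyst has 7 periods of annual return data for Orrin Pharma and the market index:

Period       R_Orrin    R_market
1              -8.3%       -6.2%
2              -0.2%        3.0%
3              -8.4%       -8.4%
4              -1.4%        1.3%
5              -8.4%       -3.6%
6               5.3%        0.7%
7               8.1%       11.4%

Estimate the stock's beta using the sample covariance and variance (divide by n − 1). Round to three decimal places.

0.923

Mean R_i = (-8.3 − 0.2 − 8.4 − 1.4 − 8.4 + 5.3 + 8.1) / 7 = -1.9000%
Mean R_m = (-6.2 + 3.0 − 8.4 + 1.3 − 3.6 + 0.7 + 11.4) / 7 = -0.2571%
Σ(R_i − R̄_i)(R_m − R̄_m) = 242.4700  ⇒  Cov = 242.4700 / 6 = 40.4117
Σ(R_m − R̄_m)² = 262.6371  ⇒  Var(R_m) = 262.6371 / 6 = 43.7729
β = Cov / Var(R_m) = 40.4117 / 43.7729 = 0.9232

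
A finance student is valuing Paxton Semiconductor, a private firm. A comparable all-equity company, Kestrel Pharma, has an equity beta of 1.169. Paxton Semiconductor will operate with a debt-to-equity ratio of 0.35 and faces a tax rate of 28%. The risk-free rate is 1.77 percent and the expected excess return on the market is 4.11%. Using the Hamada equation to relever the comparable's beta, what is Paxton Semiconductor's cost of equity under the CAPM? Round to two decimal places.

β_L = β_U × [1 + (1 − t)(D/E)] = 1.169 × [1 + (1 − 0.28) × 0.35]
    = 1.169 × [1 + 0.72 × 0.35] = 1.169 × 1.2520 = 1.4636
E(R) = R_f + β_L × MRP = 1.77% + 1.4636 × 4.11% = 7.79%

7.79%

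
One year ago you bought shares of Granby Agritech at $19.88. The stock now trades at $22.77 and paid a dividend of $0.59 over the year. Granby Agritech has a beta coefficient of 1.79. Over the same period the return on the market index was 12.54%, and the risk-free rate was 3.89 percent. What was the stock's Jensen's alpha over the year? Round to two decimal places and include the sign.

-1.87%

Realised HPR = (P1 + D1 − P0) / P0 = (22.77 + 0.59 − 19.88) / 19.88 = 3.48 / 19.88 = 17.5050%
MRP = 12.54% − 3.89% = 8.65%
CAPM required = R_f + β·MRP = 3.89% + 1.79 × 8.65% = 19.3735%
α = realised − required = 17.5050% − 19.3735% = -1.87%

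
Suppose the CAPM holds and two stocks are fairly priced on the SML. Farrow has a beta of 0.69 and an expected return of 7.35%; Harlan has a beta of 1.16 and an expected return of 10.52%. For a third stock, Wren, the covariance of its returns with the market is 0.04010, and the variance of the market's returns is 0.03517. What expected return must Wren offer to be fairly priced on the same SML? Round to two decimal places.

10.39%

MRP = (10.52% − 7.35%) / (1.16 − 0.69) = 6.7447%
R_f = 7.35% − 0.69 × 6.7447% = 2.6962%
β_Wren = Cov / Var(R_m) = 0.04010 / 0.03517 = 1.1402
E(R_Wren) = R_f + β × MRP = 2.6962% + 1.1402 × 6.7447% = 10.39%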